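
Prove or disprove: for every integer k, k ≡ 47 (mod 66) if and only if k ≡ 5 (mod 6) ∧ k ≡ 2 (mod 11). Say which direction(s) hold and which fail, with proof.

[⇒] This fails: k = 47 gives 47 ≡ 47 (mod 66) but 47 ≡ 3 (mod 11), so the conjunction on the right does not hold.

[⇐] This fails: k = 35 satisfies both congruences on the right (35 ≡ 5 mod 6 and 35 ≡ 2 mod 11) yet 35 ≡ 35 (mod 66), not 47.

Neither implication holds.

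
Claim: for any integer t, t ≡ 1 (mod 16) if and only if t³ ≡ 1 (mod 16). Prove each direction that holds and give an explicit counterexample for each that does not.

The biconditional holds.

(→) Suppose t ≡ 1 (mod 16). Write t = 16j + 1. Then (16j + 1)³ = 4096j³ + 768j² + 48j + 1 = 16(256j³ + 48j² + 3j) + 1, so t³ ≡ 1 (mod 16).

(←) Conversely, suppose t³ ≡ 1 (mod 16). The only residue r in {0, …, 15} with r³ ≡ 1 (mod 16) is r = 1, so t ≡ 1 (mod 16).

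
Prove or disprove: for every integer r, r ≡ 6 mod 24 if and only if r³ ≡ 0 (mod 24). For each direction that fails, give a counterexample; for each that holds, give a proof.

(⇒) Suppose r ≡ 6 mod 24. Write r = 24j + 6. Then (24j + 6)³ = 13824j³ + 10368j² + 2592j + 216 = 24(576j³ + 432j² + 108j + 9) + 0, so r³ ≡ 0 (mod 24).

(⇐) This fails: take r = 0. Then 0³ = 0 ≡ 0 (mod 24), yet 0 ≡ 0 (mod 24), not 6.

(⇒) holds; (⇐) fails.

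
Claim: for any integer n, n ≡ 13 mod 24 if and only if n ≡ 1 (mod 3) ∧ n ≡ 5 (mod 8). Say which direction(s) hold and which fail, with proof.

Both implications hold.

[⇐] If n ≡ 1 (mod 3) and n ≡ 5 (mod 8), then by the Chinese remainder theorem n ≡ 13 (mod 24). This is exactly n ≡ 13 (mod 24).

[⇒] Suppose n ≡ 13 (mod 24); write n = 24j + 13. Since 3 ∣ 24, reducing mod 3 gives n ≡ 13 ≡ 1 (mod 3); since 8 ∣ 24, reducing mod 8 gives n ≡ 13 ≡ 5 (mod 8).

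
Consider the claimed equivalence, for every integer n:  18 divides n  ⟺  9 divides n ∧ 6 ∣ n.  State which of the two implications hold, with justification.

Both implications hold.

[⇐] Suppose 9 ∣ n and 6 ∣ n. Any common multiple of 9 and 6 is a multiple of their lcm; here lcm(9, 6) = 9·6/gcd(9, 6) = 54/3 = 18, so 18 ∣ n.

[⇒] If 18 ∣ n, write n = 18q. Since 18 = 2·9, n = 9·(2q), so 9 ∣ n; and since 18 = 3·6, n = 6·(3q), so 6 ∣ n.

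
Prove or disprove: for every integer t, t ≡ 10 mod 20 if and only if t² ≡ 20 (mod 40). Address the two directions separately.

Forward direction. Suppose t ≡ 10 (mod 20). Working modulo 40, t ∈ {10, 30}; for each such r, r² ≡ 20 (mod 40).

Converse. The residues r modulo 40 with r² ≡ 20 (mod 40) are exactly {10, 30}, and each is ≡ 10 (mod 20).

The biconditional holds.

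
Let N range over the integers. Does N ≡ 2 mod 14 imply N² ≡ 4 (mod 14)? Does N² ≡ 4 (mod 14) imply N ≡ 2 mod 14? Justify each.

(→) Suppose N ≡ 2 mod 14. Write N = 14j + 2. Then (14j + 2)² = 196j² + 56j + 4 = 14(14j² + 4j) + 4, so N² ≡ 4 (mod 14).

(←) This fails: take N = 12. Then 12² = 144 ≡ 4 (mod 14), yet 12 ≡ 12 (mod 14), not 2.

Not equivalent: only (⇒) holds.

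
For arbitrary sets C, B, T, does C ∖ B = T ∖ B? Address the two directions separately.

(⟹) This inclusion fails. Take C = {1}, B = ∅, T = ∅; then 1 ∈ C ∖ B but 1 ∉ T ∖ B.

(⟸) This inclusion fails. Take C = ∅, B = ∅, T = {1}; then 1 ∈ T ∖ B but 1 ∉ C ∖ B.

Neither inclusion holds.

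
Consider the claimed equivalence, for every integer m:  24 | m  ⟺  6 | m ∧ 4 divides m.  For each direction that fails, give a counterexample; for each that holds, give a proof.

Not equivalent: only (⇒) holds.

(→) If 24 ∣ m, write m = 24q. Since 24 = 4·6, m = 6·(4q), so 6 ∣ m; and since 24 = 6·4, m = 4·(6q), so 4 ∣ m.

(←) This fails: take m = 12. Both 6 ∣ 12 and 4 ∣ 12, yet 12 is not a multiple of 24 (since 12 = 0·24 + 12), so 24 ∤ 12.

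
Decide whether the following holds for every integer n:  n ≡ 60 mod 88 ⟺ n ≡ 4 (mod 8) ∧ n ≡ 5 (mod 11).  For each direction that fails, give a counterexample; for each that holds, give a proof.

Forward direction. Suppose n ≡ 60 (mod 88); write n = 88j + 60. Since 8 ∣ 88, reducing mod 8 gives n ≡ 60 ≡ 4 (mod 8); since 11 ∣ 88, reducing mod 11 gives n ≡ 60 ≡ 5 (mod 11).

Converse. If n ≡ 4 (mod 8) and n ≡ 5 (mod 11), then by the Chinese remainder theorem n ≡ 60 (mod 88). This is exactly n ≡ 60 (mod 88).

Both directions hold.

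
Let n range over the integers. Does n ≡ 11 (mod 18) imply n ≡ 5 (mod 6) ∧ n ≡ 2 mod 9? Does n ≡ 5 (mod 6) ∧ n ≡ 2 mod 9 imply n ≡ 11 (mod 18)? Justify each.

Equivalent; both directions hold.

(⇒) Suppose n ≡ 11 (mod 18); write n = 18j + 11. Since 6 ∣ 18, reducing mod 6 gives n ≡ 11 ≡ 5 (mod 6); since 9 ∣ 18, reducing mod 9 gives n ≡ 11 ≡ 2 (mod 9).

(⇐) Conversely, if n ≡ 5 (mod 6) and n ≡ 2 (mod 9), then by the Chinese remainder theorem n ≡ 11 (mod 18). This is exactly n ≡ 11 (mod 18).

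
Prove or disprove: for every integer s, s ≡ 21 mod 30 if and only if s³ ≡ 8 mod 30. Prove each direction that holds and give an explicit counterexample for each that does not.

(⇒) This fails: take s = 21. Then 21 ≡ 21 (mod 30), but 21³ = 9261 ≡ 21 (mod 30), not 8.

(⇐) This fails: take s = 2. Then 2³ = 8 ≡ 8 (mod 30), yet 2 ≡ 2 (mod 30), not 21.

Neither direction holds.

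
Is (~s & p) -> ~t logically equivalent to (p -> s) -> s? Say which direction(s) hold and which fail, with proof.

Forward direction. This fails. Under p = F, t = F, s = F, the left side is true but the right side is false.

Converse. This fails. Under p = T, t = T, s = F, the left side is false but the right side is true.

Neither direction holds.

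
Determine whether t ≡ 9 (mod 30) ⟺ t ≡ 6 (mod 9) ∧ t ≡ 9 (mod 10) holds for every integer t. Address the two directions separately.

[⇒] This fails: t = 9 gives 9 ≡ 9 (mod 30) but 9 ≡ 0 (mod 9), so the conjunction on the right does not hold.

[⇐] Conversely, if t ≡ 6 (mod 9) and t ≡ 9 (mod 10), then by the Chinese remainder theorem t ≡ 69 (mod 90). Since 69 ≡ 9 (mod 30) and 30 ∣ 90, we get t ≡ 9 (mod 30).

Not equivalent: only (⇐) holds.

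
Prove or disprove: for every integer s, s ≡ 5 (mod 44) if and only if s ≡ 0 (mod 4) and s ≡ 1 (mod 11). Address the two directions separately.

Forward direction. This fails: s = 5 gives 5 ≡ 5 (mod 44) but 5 ≡ 1 (mod 4), so the conjunction on the right does not hold.

Converse. This fails: s = 12 satisfies both congruences on the right (12 ≡ 0 mod 4 and 12 ≡ 1 mod 11) yet 12 ≡ 12 (mod 44), not 5.

Neither implication holds.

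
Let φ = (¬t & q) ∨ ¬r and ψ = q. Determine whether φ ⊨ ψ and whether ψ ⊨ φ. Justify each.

Forward direction. This fails. Under t = F, r = F, q = F, the left side is true but the right side is false.

Converse. This fails. Under t = T, r = T, q = T, the left side is false but the right side is true.

Neither implication holds.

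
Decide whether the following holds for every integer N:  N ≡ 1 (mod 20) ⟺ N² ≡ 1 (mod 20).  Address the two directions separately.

Not equivalent: only (⇒) holds.

(⟹) Suppose N ≡ 1 (mod 20). Write N = 20j + 1. Then (20j + 1)² = 400j² + 40j + 1 = 20(20j² + 2j) + 1, so N² ≡ 1 (mod 20).

(⟸) This fails: take N = 9. Then 9² = 81 ≡ 1 (mod 20), yet 9 ≡ 9 (mod 20), not 1.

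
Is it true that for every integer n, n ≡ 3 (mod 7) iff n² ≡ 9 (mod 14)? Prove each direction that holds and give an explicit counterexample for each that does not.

(⇒) fails and (⇐) fails.

[⇒] This fails: take n = 10. Then 10 ≡ 3 (mod 7), but 10² = 100 ≡ 2 (mod 14), not 9.

[⇐] This fails: take n = 11. Then 11² = 121 ≡ 9 (mod 14), yet 11 ≡ 4 (mod 7), not 3.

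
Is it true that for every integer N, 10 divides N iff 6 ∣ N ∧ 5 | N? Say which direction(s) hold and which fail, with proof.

Only the converse holds.

(→) This fails: take N = 10. Certainly 10 ∣ 10, but 6 ∤ 10.

(←) Suppose 6 ∣ N and 5 ∣ N. Any common multiple of 6 and 5 is a multiple of their lcm; here gcd(6, 5) = 1, so lcm(6, 5) = 6·5 = 30, so 30 ∣ N. Since 10 ∣ 30, it follows that 10 ∣ N.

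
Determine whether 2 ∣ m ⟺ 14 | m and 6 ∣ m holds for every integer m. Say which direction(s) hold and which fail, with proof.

Only the reverse direction holds.

(→) This fails: take m = 2. Certainly 2 ∣ 2, but 14 ∤ 2.

(←) Suppose 14 ∣ m and 6 ∣ m. Any common multiple of 14 and 6 is a multiple of their lcm; here lcm(14, 6) = 14·6/gcd(14, 6) = 84/2 = 42, so 42 ∣ m. Since 2 ∣ 42, it follows that 2 ∣ m.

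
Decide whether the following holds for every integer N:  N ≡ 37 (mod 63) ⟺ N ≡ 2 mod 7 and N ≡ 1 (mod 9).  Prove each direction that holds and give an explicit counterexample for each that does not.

(←) If N ≡ 2 (mod 7) and N ≡ 1 (mod 9), then by the Chinese remainder theorem N ≡ 37 (mod 63). This is exactly N ≡ 37 (mod 63).

(→) Suppose N ≡ 37 (mod 63); write N = 63j + 37. Since 7 ∣ 63, reducing mod 7 gives N ≡ 37 ≡ 2 (mod 7); since 9 ∣ 63, reducing mod 9 gives N ≡ 37 ≡ 1 (mod 9).

Equivalent; both directions hold.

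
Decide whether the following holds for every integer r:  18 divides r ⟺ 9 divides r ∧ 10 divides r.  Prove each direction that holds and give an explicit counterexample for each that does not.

Not equivalent: only (⇐) holds.

(⟹) This fails: take r = 18. Certainly 18 ∣ 18, but 10 ∤ 18.

(⟸) Suppose 9 ∣ r and 10 ∣ r. Any common multiple of 9 and 10 is a multiple of their lcm; here gcd(9, 10) = 1, so lcm(9, 10) = 9·10 = 90, so 90 ∣ r. Since 18 ∣ 90, it follows that 18 ∣ r.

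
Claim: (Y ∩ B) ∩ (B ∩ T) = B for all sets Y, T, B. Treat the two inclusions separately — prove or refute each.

(⟹) Let x ∈ (Y ∩ B) ∩ (B ∩ T). Then x ∈ Y ∩ T ∩ B, from which x ∈ B.

(⟸) This inclusion fails. Take Y = ∅, T = ∅, B = {1}; then 1 ∈ B but 1 ∉ (Y ∩ B) ∩ (B ∩ T).

The sets are not equal: only the forward inclusion holds.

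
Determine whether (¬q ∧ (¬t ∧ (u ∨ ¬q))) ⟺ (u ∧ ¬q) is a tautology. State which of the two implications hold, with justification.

Neither implication holds.

(→) This fails. Under t = F, q = F, u = F, the left side is true but the right side is false.

(←) This fails. Under t = T, q = F, u = T, the left side is false but the right side is true.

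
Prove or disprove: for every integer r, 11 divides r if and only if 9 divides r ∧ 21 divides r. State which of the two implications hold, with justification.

(→) This fails: take r = 11. Certainly 11 ∣ 11, but 9 ∤ 11.

(←) This fails: take r = 63. Both 9 ∣ 63 and 21 ∣ 63, yet 63 is not a multiple of 11 (since 63 = 5·11 + 8), so 11 ∤ 63.

Neither direction holds.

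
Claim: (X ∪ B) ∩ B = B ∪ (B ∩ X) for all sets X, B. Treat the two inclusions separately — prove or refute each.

Both inclusions hold; the sets are equal.

(⟸) Let x ∈ B ∪ (B ∩ X). Then either x ∈ B and x ∉ X; or x ∈ X ∩ B. In each case x ∈ (X ∪ B) ∩ B, so B ∪ (B ∩ X) ⊆ (X ∪ B) ∩ B.

(⟹) Let x ∈ (X ∪ B) ∩ B. Then either x ∈ B and x ∉ X; or x ∈ X ∩ B. In each case x ∈ B ∪ (B ∩ X), so (X ∪ B) ∩ B ⊆ B ∪ (B ∩ X).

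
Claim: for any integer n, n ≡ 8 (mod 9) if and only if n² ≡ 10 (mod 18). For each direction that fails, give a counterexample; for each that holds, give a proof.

(⇒) This fails: take n = 17. Then 17 ≡ 8 (mod 9), but 17² = 289 ≡ 1 (mod 18), not 10.

(⇐) This fails: take n = 10. Then 10² = 100 ≡ 10 (mod 18), yet 10 ≡ 1 (mod 9), not 8.

Neither implication holds.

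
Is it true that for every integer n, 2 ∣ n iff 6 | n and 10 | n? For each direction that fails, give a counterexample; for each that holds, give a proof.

Only the converse holds.

(⇒) This fails: take n = 2. Certainly 2 ∣ 2, but 6 ∤ 2.

(⇐) Suppose 6 ∣ n and 10 ∣ n. Any common multiple of 6 and 10 is a multiple of their lcm; here lcm(6, 10) = 6·10/gcd(6, 10) = 60/2 = 30, so 30 ∣ n. Since 2 ∣ 30, it follows that 2 ∣ n.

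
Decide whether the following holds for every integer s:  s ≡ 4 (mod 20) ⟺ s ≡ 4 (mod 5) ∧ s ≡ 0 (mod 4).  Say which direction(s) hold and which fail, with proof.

The biconditional holds.

(⇐) If s ≡ 4 (mod 5) and s ≡ 0 (mod 4), then by the Chinese remainder theorem s ≡ 4 (mod 20). This is exactly s ≡ 4 (mod 20).

(⇒) Suppose s ≡ 4 (mod 20); write s = 20j + 4. Since 5 ∣ 20, reducing mod 5 gives s ≡ 4 (mod 5); since 4 ∣ 20, reducing mod 4 gives s ≡ 4 ≡ 0 (mod 4).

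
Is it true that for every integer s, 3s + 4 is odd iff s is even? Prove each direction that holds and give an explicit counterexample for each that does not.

[⇒] This fails: s = 7 gives 3s + 4 = 25, which is odd, but 7 is odd, not even.

[⇐] This also fails: s = 0 is even, but 3s + 4 = 4 is even, not odd.

Both directions fail.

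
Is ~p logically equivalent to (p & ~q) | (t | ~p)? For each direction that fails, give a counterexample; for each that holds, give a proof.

[⇒] Assume the antecedent. If q is true, the antecedent forces (q = T, p = F, t = F) or (q = T, p = F, t = T), and (p & ~q) | (t | ~p) holds there. If q is false, (p & ~q) | (t | ~p) reduces to true regardless of the other variables. Either way (p & ~q) | (t | ~p) holds.

[⇐] This fails. Under q = F, p = T, t = F, the left side is false but the right side is true.

(⇒) holds; (⇐) fails.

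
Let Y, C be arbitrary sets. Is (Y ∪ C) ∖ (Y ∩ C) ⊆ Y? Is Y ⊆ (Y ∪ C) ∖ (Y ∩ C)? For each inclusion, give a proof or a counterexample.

Neither inclusion holds.

(⟹) This inclusion fails. Take Y = ∅, C = {1}; then 1 ∈ (Y ∪ C) ∖ (Y ∩ C) but 1 ∉ Y.

(⟸) This inclusion fails. Take Y = {1}, C = {1}; then 1 ∈ Y but 1 ∉ (Y ∪ C) ∖ (Y ∩ C).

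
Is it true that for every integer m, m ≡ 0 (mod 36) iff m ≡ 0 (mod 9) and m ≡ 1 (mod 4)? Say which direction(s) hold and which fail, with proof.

(⇒) fails and (⇐) fails.

(⇒) This fails: m = 0 gives 0 ≡ 0 (mod 36) but 0 ≡ 0 (mod 4), so the conjunction on the right does not hold.

(⇐) This fails: m = 9 satisfies both congruences on the right (9 ≡ 0 mod 9 and 9 ≡ 1 mod 4) yet 9 ≡ 9 (mod 36), not 0.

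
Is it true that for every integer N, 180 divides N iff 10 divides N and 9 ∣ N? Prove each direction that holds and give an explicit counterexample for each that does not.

(→) If 180 ∣ N, write N = 180q. Since 180 = 18·10, N = 10·(18q), so 10 ∣ N; and since 180 = 20·9, N = 9·(20q), so 9 ∣ N.

(←) This fails: take N = 90. Both 10 ∣ 90 and 9 ∣ 90, yet 90 is not a multiple of 180 (since 90 = 0·180 + 90), so 180 ∤ 90.

(⇒) holds; (⇐) fails.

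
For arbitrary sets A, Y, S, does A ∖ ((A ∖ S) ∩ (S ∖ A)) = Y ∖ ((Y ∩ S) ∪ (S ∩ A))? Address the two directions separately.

Both inclusions fail.

(⟹) This inclusion fails. Take A = {1}, Y = ∅, S = ∅; then 1 ∈ A ∖ ((A ∖ S) ∩ (S ∖ A)) but 1 ∉ Y ∖ ((Y ∩ S) ∪ (S ∩ A)).

(⟸) This inclusion fails. Take A = ∅, Y = {1}, S = ∅; then 1 ∈ Y ∖ ((Y ∩ S) ∪ (S ∩ A)) but 1 ∉ A ∖ ((A ∖ S) ∩ (S ∖ A)).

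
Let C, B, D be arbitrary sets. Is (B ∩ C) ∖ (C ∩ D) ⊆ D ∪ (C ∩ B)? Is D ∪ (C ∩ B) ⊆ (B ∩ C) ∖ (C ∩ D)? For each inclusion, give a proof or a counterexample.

(⊆) Let x ∈ (B ∩ C) ∖ (C ∩ D). Then x ∈ C ∩ B and x ∉ D, from which x ∈ D ∪ (C ∩ B).

(⊇) This inclusion fails. Take C = ∅, B = ∅, D = {1}; then 1 ∈ D ∪ (C ∩ B) but 1 ∉ (B ∩ C) ∖ (C ∩ D).

The sets are not equal: only the forward inclusion holds.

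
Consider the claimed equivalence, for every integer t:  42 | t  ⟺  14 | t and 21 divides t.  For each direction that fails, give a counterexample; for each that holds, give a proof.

Both directions hold.

Forward direction. If 42 ∣ t, write t = 42q. Since 42 = 3·14, t = 14·(3q), so 14 ∣ t; and since 42 = 2·21, t = 21·(2q), so 21 ∣ t.

Converse. Suppose 14 ∣ t and 21 ∣ t. Any common multiple of 14 and 21 is a multiple of their lcm; here lcm(14, 21) = 14·21/gcd(14, 21) = 294/7 = 42, so 42 ∣ t.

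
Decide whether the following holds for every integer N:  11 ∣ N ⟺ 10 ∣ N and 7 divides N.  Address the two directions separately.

Both directions fail.

(⇒) This fails: take N = 11. Certainly 11 ∣ 11, but 10 ∤ 11.

(⇐) This fails: take N = 70. Both 10 ∣ 70 and 7 ∣ 70, yet 70 is not a multiple of 11 (since 70 = 6·11 + 4), so 11 ∤ 70.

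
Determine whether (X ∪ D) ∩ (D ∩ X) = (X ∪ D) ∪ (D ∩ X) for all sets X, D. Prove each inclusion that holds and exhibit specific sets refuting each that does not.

The sets are not equal: only the forward inclusion holds.

(⟸) This inclusion fails. Take X = {1}, D = ∅; then 1 ∈ (X ∪ D) ∪ (D ∩ X) but 1 ∉ (X ∪ D) ∩ (D ∩ X).

(⟹) Let x ∈ (X ∪ D) ∩ (D ∩ X). Then x ∈ X ∩ D, from which x ∈ (X ∪ D) ∪ (D ∩ X).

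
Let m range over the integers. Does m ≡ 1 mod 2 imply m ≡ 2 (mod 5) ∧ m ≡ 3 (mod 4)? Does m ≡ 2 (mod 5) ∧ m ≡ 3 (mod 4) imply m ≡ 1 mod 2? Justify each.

The forward direction fails; the converse holds.

(←) If m ≡ 2 (mod 5) and m ≡ 3 (mod 4), then by the Chinese remainder theorem m ≡ 7 (mod 20). Since 7 ≡ 1 (mod 2) and 2 ∣ 20, we get m ≡ 1 (mod 2).

(→) This fails: m = 1 gives 1 ≡ 1 (mod 2) but 1 ≡ 1 (mod 5), so the conjunction on the right does not hold.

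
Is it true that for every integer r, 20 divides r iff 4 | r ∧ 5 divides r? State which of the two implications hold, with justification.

Both implications hold.

[⇐] Suppose 4 ∣ r and 5 ∣ r. Any common multiple of 4 and 5 is a multiple of their lcm; here gcd(4, 5) = 1, so lcm(4, 5) = 4·5 = 20, so 20 ∣ r.

[⇒] If 20 ∣ r, write r = 20q. Since 20 = 5·4, r = 4·(5q), so 4 ∣ r; and since 20 = 4·5, r = 5·(4q), so 5 ∣ r.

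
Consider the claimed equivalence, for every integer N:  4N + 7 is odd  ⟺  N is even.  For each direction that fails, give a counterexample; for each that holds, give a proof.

Not equivalent: only (⇐) holds.

(⟹) This fails: take N = 7. Then 4N + 7 = 35, which is odd, yet N = 7 is odd, not even.

(⟸) Suppose N is even. Since 4 is even, 4N is even for every N, so 4N + 7 has the same parity as 7, which is odd. Hence 4N + 7 is odd.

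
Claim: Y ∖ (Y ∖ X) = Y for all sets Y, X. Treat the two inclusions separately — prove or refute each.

(⊆) Let x ∈ Y ∖ (Y ∖ X). Then x ∈ Y ∩ X, from which x ∈ Y.

(⊇) This inclusion fails. Take Y = {1}, X = ∅; then 1 ∈ Y but 1 ∉ Y ∖ (Y ∖ X).

(⊆) holds; (⊇) fails.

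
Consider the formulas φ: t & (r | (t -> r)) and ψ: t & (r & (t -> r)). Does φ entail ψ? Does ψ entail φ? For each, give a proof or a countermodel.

Both implications hold.

[⇒] Assume the antecedent. If t is true, the antecedent forces (t = T, r = T), and t & (r & (t -> r)) holds there. If t is false, the antecedent cannot hold. Either way t & (r & (t -> r)) holds.

[⇐] Assume the antecedent. If t is true, the antecedent forces (t = T, r = T), and t & (r | (t -> r)) holds there. If t is false, the antecedent cannot hold. Either way t & (r | (t -> r)) holds.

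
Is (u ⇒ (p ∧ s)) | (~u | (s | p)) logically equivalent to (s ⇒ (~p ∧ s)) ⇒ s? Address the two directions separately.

(⇒) This fails. Under p = F, u = F, s = F, the left side is true but the right side is false.

(⇐) Assume the antecedent. If p is true, (u ⇒ (p ∧ s)) | (~u | (s | p)) reduces to true regardless of the other variables. If p is false, the antecedent forces (p = F, u = F, s = T) or (p = F, u = T, s = T), and (u ⇒ (p ∧ s)) | (~u | (s | p)) holds there. Either way (u ⇒ (p ∧ s)) | (~u | (s | p)) holds.

(⇒) fails; (⇐) holds.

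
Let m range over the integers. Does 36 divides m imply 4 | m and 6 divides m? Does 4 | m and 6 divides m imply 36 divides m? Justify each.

Only the forward direction holds.

Converse. This fails: take m = 12. Both 4 ∣ 12 and 6 ∣ 12, yet 12 is not a multiple of 36 (since 12 = 0·36 + 12), so 36 ∤ 12.

Forward direction. If 36 ∣ m, write m = 36q. Since 36 = 9·4, m = 4·(9q), so 4 ∣ m; and since 36 = 6·6, m = 6·(6q), so 6 ∣ m.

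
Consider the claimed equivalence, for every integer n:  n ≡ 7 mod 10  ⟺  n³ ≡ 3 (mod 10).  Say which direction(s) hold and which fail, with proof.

Both directions hold; the statement is true.

(→) Suppose n ≡ 7 mod 10. Write n = 10j + 7. Then (10j + 7)³ = 1000j³ + 2100j² + 1470j + 343 = 10(100j³ + 210j² + 147j + 34) + 3, so n³ ≡ 3 (mod 10).

(←) Conversely, suppose n³ ≡ 3 (mod 10). The only residue r in {0, …, 9} with r³ ≡ 3 (mod 10) is r = 7, so n ≡ 7 (mod 10).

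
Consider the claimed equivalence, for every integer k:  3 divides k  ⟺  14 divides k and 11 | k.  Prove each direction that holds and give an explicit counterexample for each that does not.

(⇒) This fails: take k = 3. Certainly 3 ∣ 3, but 14 ∤ 3.

(⇐) This fails: take k = 154. Both 14 ∣ 154 and 11 ∣ 154, yet 154 is not a multiple of 3 (since 154 = 51·3 + 1), so 3 ∤ 154.

(⇒) fails and (⇐) fails.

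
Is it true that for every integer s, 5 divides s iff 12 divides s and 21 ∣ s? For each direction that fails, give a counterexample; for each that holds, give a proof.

Neither direction holds.

[⇒] This fails: take s = 5. Certainly 5 ∣ 5, but 12 ∤ 5.

[⇐] This fails: take s = 84. Both 12 ∣ 84 and 21 ∣ 84, yet 84 is not a multiple of 5 (since 84 = 16·5 + 4), so 5 ∤ 84.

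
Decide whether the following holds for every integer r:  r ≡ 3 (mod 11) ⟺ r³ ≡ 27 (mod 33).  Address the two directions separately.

Only the converse holds.

[⇒] This fails: take r = 14. Then 14 ≡ 3 (mod 11), but 14³ = 2744 ≡ 5 (mod 33), not 27.

[⇐] Conversely, the residues r modulo 33 with r³ ≡ 27 (mod 33) are exactly {3}, and each is ≡ 3 (mod 11).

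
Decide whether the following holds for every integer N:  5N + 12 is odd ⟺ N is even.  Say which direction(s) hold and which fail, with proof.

(⇒) fails and (⇐) fails.

[⇒] This fails: N = 7 gives 5N + 12 = 47, which is odd, but 7 is odd, not even.

[⇐] This also fails: N = 4 is even, but 5N + 12 = 32 is even, not odd.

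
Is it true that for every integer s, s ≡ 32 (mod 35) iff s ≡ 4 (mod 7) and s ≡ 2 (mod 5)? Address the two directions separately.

(⟹) Suppose s ≡ 32 (mod 35); write s = 35j + 32. Since 7 ∣ 35, reducing mod 7 gives s ≡ 32 ≡ 4 (mod 7); since 5 ∣ 35, reducing mod 5 gives s ≡ 32 ≡ 2 (mod 5).

(⟸) Conversely, if s ≡ 4 (mod 7) and s ≡ 2 (mod 5), then by the Chinese remainder theorem s ≡ 32 (mod 35). This is exactly s ≡ 32 (mod 35).

Both implications hold.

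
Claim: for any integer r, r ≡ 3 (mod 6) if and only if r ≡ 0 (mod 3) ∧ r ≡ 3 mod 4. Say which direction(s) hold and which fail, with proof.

Only the reverse direction holds.

(⇒) This fails: r = 9 gives 9 ≡ 3 (mod 6) but 9 ≡ 1 (mod 4), so the conjunction on the right does not hold.

(⇐) Conversely, if r ≡ 0 (mod 3) and r ≡ 3 (mod 4), then by the Chinese remainder theorem r ≡ 3 (mod 12). Since 3 ≡ 3 (mod 6) and 6 ∣ 12, we get r ≡ 3 (mod 6).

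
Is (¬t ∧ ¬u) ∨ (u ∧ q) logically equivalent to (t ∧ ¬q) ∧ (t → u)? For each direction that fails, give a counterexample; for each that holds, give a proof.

Neither direction holds.

(→) This fails. Under q = F, t = F, u = F, the left side is true but the right side is false.

(←) This fails. Under q = F, t = T, u = T, the left side is false but the right side is true.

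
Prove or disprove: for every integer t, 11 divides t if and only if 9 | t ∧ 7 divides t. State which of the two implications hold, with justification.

Neither direction holds.

Forward direction. This fails: take t = 11. Certainly 11 ∣ 11, but 9 ∤ 11.

Converse. This fails: take t = 63. Both 9 ∣ 63 and 7 ∣ 63, yet 63 is not a multiple of 11 (since 63 = 5·11 + 8), so 11 ∤ 63.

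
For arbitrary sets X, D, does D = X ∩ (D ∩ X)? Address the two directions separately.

(⊆) fails; (⊇) holds.

(⟹) This inclusion fails. Take X = ∅, D = {1}; then 1 ∈ D but 1 ∉ X ∩ (D ∩ X).

(⟸) Let x ∈ X ∩ (D ∩ X). Then x ∈ X ∩ D, from which x ∈ D.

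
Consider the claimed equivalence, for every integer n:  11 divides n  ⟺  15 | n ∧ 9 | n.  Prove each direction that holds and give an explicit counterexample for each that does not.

(→) This fails: take n = 11. Certainly 11 ∣ 11, but 15 ∤ 11.

(←) This fails: take n = 45. Both 15 ∣ 45 and 9 ∣ 45, yet 45 is not a multiple of 11 (since 45 = 4·11 + 1), so 11 ∤ 45.

Neither implication holds.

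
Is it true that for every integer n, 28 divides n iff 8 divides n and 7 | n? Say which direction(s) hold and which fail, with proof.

The forward direction fails; the converse holds.

(⇒) This fails: take n = 28. Certainly 28 ∣ 28, but 8 ∤ 28.

(⇐) Suppose 8 ∣ n and 7 ∣ n. Any common multiple of 8 and 7 is a multiple of their lcm; here gcd(8, 7) = 1, so lcm(8, 7) = 8·7 = 56, so 56 ∣ n. Since 28 ∣ 56, it follows that 28 ∣ n.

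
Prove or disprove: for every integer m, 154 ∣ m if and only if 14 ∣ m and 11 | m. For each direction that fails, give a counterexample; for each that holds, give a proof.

Equivalent; both directions hold.

(⟸) Suppose 14 ∣ m and 11 ∣ m. Any common multiple of 14 and 11 is a multiple of their lcm; here gcd(14, 11) = 1, so lcm(14, 11) = 14·11 = 154, so 154 ∣ m.

(⟹) If 154 ∣ m, write m = 154q. Since 154 = 11·14, m = 14·(11q), so 14 ∣ m; and since 154 = 14·11, m = 11·(14q), so 11 ∣ m.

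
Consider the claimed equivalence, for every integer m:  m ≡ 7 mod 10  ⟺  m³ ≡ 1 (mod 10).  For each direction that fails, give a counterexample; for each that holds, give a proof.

Neither direction holds.

(⟹) This fails: take m = 7. Then 7 ≡ 7 (mod 10), but 7³ = 343 ≡ 3 (mod 10), not 1.

(⟸) This fails: take m = 1. Then 1³ = 1 ≡ 1 (mod 10), yet 1 ≡ 1 (mod 10), not 7.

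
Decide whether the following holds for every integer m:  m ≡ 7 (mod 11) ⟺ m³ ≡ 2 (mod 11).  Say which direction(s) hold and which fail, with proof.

(→) Suppose m ≡ 7 (mod 11). Write m = 11j + 7. Then (11j + 7)³ = 1331j³ + 2541j² + 1617j + 343 = 11(121j³ + 231j² + 147j + 31) + 2, so m³ ≡ 2 (mod 11).

(←) Conversely, suppose m³ ≡ 2 (mod 11). The only residue r in {0, …, 10} with r³ ≡ 2 (mod 11) is r = 7, so m ≡ 7 (mod 11).

Both directions hold.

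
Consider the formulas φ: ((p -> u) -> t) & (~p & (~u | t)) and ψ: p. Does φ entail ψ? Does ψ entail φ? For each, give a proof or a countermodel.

Both directions fail.

[⇒] This fails. Under t = T, u = F, p = F, the left side is true but the right side is false.

[⇐] This fails. Under t = F, u = F, p = T, the left side is false but the right side is true.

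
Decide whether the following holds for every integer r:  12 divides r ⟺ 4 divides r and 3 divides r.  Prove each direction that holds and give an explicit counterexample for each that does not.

Both directions hold.

Converse. Suppose 4 ∣ r and 3 ∣ r. Any common multiple of 4 and 3 is a multiple of their lcm; here gcd(4, 3) = 1, so lcm(4, 3) = 4·3 = 12, so 12 ∣ r.

Forward direction. If 12 ∣ r, write r = 12q. Since 12 = 3·4, r = 4·(3q), so 4 ∣ r; and since 12 = 4·3, r = 3·(4q), so 3 ∣ r.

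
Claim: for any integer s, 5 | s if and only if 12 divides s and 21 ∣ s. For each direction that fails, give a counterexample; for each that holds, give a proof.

(⟹) This fails: take s = 5. Certainly 5 ∣ 5, but 12 ∤ 5.

(⟸) This fails: take s = 84. Both 12 ∣ 84 and 21 ∣ 84, yet 84 is not a multiple of 5 (since 84 = 16·5 + 4), so 5 ∤ 84.

Neither direction holds.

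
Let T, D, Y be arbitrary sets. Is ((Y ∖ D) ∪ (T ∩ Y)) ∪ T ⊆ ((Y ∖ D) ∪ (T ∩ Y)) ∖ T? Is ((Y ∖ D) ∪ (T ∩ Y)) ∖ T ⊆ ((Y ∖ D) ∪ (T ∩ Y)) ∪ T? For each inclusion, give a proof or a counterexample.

(⊆) fails; (⊇) holds.

(⟸) Let x ∈ ((Y ∖ D) ∪ (T ∩ Y)) ∖ T. Then x ∈ Y and x ∉ T, D, from which x ∈ ((Y ∖ D) ∪ (T ∩ Y)) ∪ T.

(⟹) This inclusion fails. Take T = {1}, D = ∅, Y = ∅; then 1 ∈ ((Y ∖ D) ∪ (T ∩ Y)) ∪ T but 1 ∉ ((Y ∖ D) ∪ (T ∩ Y)) ∖ T.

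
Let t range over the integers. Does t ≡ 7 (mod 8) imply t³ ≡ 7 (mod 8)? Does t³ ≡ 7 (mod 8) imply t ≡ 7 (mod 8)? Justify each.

Converse. For the converse, argue contrapositively. If t ≢ 7 (mod 8), then t is congruent to one of 0, 1, 2, 3, 4, 5, 6 modulo 8, and these give t³ ≡ 0, 1, 0, 3, 0, 5, 0 respectively — never 7.

Forward direction. Suppose t ≡ 7 (mod 8). Write t = 8j + 7. Then (8j + 7)³ = 512j³ + 1344j² + 1176j + 343 = 8(64j³ + 168j² + 147j + 42) + 7, so t³ ≡ 7 (mod 8).

Both implications hold.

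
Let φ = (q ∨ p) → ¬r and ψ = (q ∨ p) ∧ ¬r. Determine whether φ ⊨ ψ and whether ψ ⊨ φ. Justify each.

(⟹) This fails. Under p = F, r = F, q = F, the left side is true but the right side is false.

(⟸) Assume the antecedent. If p is true, the antecedent forces (p = T, r = F, q = F) or (p = T, r = F, q = T), and (q ∨ p) → ¬r holds there. If p is false, the antecedent forces (p = F, r = F, q = T), and (q ∨ p) → ¬r holds there. Either way (q ∨ p) → ¬r holds.

Only the reverse direction holds.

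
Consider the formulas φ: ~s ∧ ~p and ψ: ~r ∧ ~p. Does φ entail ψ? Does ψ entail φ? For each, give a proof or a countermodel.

Neither direction holds.

Forward direction. This fails. Under r = T, p = F, s = F, the left side is true but the right side is false.

Converse. This fails. Under r = F, p = F, s = T, the left side is false but the right side is true.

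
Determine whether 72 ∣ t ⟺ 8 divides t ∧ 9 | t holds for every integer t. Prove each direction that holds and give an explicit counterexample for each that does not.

(⟹) If 72 ∣ t, write t = 72q. Since 72 = 9·8, t = 8·(9q), so 8 ∣ t; and since 72 = 8·9, t = 9·(8q), so 9 ∣ t.

(⟸) Suppose 8 ∣ t and 9 ∣ t. Any common multiple of 8 and 9 is a multiple of their lcm; here gcd(8, 9) = 1, so lcm(8, 9) = 8·9 = 72, so 72 ∣ t.

The biconditional holds.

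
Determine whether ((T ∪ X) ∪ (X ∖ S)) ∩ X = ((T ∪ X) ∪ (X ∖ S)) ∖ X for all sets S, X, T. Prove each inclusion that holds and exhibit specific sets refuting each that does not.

(⊆) This inclusion fails. Take S = ∅, X = {1}, T = ∅; then 1 ∈ ((T ∪ X) ∪ (X ∖ S)) ∩ X but 1 ∉ ((T ∪ X) ∪ (X ∖ S)) ∖ X.

(⊇) This inclusion fails. Take S = ∅, X = ∅, T = {1}; then 1 ∈ ((T ∪ X) ∪ (X ∖ S)) ∖ X but 1 ∉ ((T ∪ X) ∪ (X ∖ S)) ∩ X.

(⊆) fails and (⊇) fails.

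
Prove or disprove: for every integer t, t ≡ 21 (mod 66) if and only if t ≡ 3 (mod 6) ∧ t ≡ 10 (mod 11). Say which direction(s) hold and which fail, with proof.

[⇒] Suppose t ≡ 21 (mod 66); write t = 66j + 21. Since 6 ∣ 66, reducing mod 6 gives t ≡ 21 ≡ 3 (mod 6); since 11 ∣ 66, reducing mod 11 gives t ≡ 21 ≡ 10 (mod 11).

[⇐] Conversely, if t ≡ 3 (mod 6) and t ≡ 10 (mod 11), then by the Chinese remainder theorem t ≡ 21 (mod 66). This is exactly t ≡ 21 (mod 66).

The biconditional holds.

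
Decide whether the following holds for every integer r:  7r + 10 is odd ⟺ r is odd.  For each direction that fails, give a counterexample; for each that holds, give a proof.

Both directions hold; the statement is true.

(→) Suppose 7r + 10 is odd. Since 7 is odd, 7r and r have the same parity, so 7r + 10 ≡ r + 10 (mod 2). As 10 is even, 7r + 10 is odd exactly when r is odd. Thus r is odd.

(←) Conversely, suppose r is odd; write r = 2j + 1. Then 7r + 10 = 7·(2j + 1) + 10 = 2·7j + 17, which is odd.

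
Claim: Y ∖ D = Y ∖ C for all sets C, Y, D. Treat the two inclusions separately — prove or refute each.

(⟹) This inclusion fails. Take C = {1}, Y = {1}, D = ∅; then 1 ∈ Y ∖ D but 1 ∉ Y ∖ C.

(⟸) This inclusion fails. Take C = ∅, Y = {1}, D = {1}; then 1 ∈ Y ∖ C but 1 ∉ Y ∖ D.

Neither inclusion holds.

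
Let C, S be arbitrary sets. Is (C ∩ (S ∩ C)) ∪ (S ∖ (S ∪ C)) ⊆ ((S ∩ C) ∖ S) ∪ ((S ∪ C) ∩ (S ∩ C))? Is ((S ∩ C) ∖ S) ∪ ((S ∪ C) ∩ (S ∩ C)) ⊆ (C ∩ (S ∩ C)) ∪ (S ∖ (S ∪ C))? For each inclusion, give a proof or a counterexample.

The two sets are equal.

(⟹) Let x ∈ (C ∩ (S ∩ C)) ∪ (S ∖ (S ∪ C)). Then x ∈ C ∩ S, from which x ∈ ((S ∩ C) ∖ S) ∪ ((S ∪ C) ∩ (S ∩ C)).

(⟸) Let x ∈ ((S ∩ C) ∖ S) ∪ ((S ∪ C) ∩ (S ∩ C)). Then x ∈ C ∩ S, from which x ∈ (C ∩ (S ∩ C)) ∪ (S ∖ (S ∪ C)).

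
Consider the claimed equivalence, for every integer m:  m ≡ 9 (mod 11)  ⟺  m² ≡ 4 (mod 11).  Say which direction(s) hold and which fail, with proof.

The forward direction holds; the converse fails.

Forward direction. Suppose m ≡ 9 (mod 11). Write m = 11j + 9. Then (11j + 9)² = 121j² + 198j + 81 = 11(11j² + 18j + 7) + 4, so m² ≡ 4 (mod 11).

Converse. This fails: take m = 2. Then 2² = 4 ≡ 4 (mod 11), yet 2 ≡ 2 (mod 11), not 9.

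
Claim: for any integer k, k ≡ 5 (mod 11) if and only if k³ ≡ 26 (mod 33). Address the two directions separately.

Only the converse holds.

(→) This fails: take k = 16. Then 16 ≡ 5 (mod 11), but 16³ = 4096 ≡ 4 (mod 33), not 26.

(←) Conversely, the residues r modulo 33 with r³ ≡ 26 (mod 33) are exactly {5}, and each is ≡ 5 (mod 11).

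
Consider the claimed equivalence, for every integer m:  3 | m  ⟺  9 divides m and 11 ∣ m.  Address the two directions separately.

(⟹) This fails: take m = 3. Certainly 3 ∣ 3, but 9 ∤ 3.

(⟸) Suppose 9 ∣ m and 11 ∣ m. Any common multiple of 9 and 11 is a multiple of their lcm; here gcd(9, 11) = 1, so lcm(9, 11) = 9·11 = 99, so 99 ∣ m. Since 3 ∣ 99, it follows that 3 ∣ m.

Not equivalent: only (⇐) holds.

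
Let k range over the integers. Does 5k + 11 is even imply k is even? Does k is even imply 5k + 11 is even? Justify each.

(⟹) This fails: k = 7 gives 5k + 11 = 46, which is even, but 7 is odd, not even.

(⟸) This also fails: k = 0 is even, but 5k + 11 = 11 is odd, not even.

(⇒) fails and (⇐) fails.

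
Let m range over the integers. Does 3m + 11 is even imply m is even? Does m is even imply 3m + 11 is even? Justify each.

[⇒] This fails: m = 7 gives 3m + 11 = 32, which is even, but 7 is odd, not even.

[⇐] This also fails: m = 6 is even, but 3m + 11 = 29 is odd, not even.

(⇒) fails and (⇐) fails.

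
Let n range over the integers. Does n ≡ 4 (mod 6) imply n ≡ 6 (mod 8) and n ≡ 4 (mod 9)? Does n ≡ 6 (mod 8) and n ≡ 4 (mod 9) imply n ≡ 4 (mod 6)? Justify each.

[⇒] This fails: n = 64 gives 64 ≡ 4 (mod 6) but 64 ≡ 0 (mod 8), so the conjunction on the right does not hold.

[⇐] Conversely, if n ≡ 6 (mod 8) and n ≡ 4 (mod 9), then by the Chinese remainder theorem n ≡ 22 (mod 72). Since 22 ≡ 4 (mod 6) and 6 ∣ 72, we get n ≡ 4 (mod 6).

(⇒) fails; (⇐) holds.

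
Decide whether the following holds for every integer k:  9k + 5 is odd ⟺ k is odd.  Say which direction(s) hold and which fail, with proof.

Neither implication holds.

Forward direction. This fails: k = 0 gives 9k + 5 = 5, which is odd, but 0 is even, not odd.

Converse. This also fails: k = 1 is odd, but 9k + 5 = 14 is even, not odd.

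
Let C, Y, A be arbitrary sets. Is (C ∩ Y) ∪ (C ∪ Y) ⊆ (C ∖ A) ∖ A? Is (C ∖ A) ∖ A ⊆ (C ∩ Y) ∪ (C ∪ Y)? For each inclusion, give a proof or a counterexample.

(⊆) fails; (⊇) holds.

(⟹) This inclusion fails. Take C = ∅, Y = {1}, A = ∅; then 1 ∈ (C ∩ Y) ∪ (C ∪ Y) but 1 ∉ (C ∖ A) ∖ A.

(⟸) Let x ∈ (C ∖ A) ∖ A. Then either x ∈ C and x ∉ Y, A; or x ∈ C ∩ Y and x ∉ A. In each case x ∈ (C ∩ Y) ∪ (C ∪ Y), so (C ∖ A) ∖ A ⊆ (C ∩ Y) ∪ (C ∪ Y).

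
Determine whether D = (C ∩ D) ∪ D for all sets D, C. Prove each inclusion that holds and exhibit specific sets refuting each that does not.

(⊇) Let x ∈ (C ∩ D) ∪ D. Then either x ∈ D and x ∉ C; or x ∈ D ∩ C. In each case x ∈ D, so (C ∩ D) ∪ D ⊆ D.

(⊆) Let x ∈ D. Then either x ∈ D and x ∉ C; or x ∈ D ∩ C. In each case x ∈ (C ∩ D) ∪ D, so D ⊆ (C ∩ D) ∪ D.

The two sets are equal.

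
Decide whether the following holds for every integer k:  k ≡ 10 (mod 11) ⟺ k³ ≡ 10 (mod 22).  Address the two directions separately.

(←) The residues r modulo 22 with r³ ≡ 10 (mod 22) are exactly {10}, and each is ≡ 10 (mod 11).

(→) This fails: take k = 21. Then 21 ≡ 10 (mod 11), but 21³ = 9261 ≡ 21 (mod 22), not 10.

Only the reverse direction holds.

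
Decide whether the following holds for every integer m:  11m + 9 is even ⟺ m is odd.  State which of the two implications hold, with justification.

Both directions hold.

(→) Suppose 11m + 9 is even. Since 11 is odd, 11m and m have the same parity, so 11m + 9 ≡ m + 9 (mod 2). As 9 is odd, 11m + 9 is even exactly when m is odd. Thus m is odd.

(←) Conversely, suppose m is odd; write m = 2j + 1. Then 11m + 9 = 11·(2j + 1) + 9 = 2·11j + 20, which is even.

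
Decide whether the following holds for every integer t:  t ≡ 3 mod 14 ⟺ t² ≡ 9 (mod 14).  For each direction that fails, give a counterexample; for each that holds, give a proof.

(←) This fails: take t = 11. Then 11² = 121 ≡ 9 (mod 14), yet 11 ≡ 11 (mod 14), not 3.

(→) Suppose t ≡ 3 mod 14. Write t = 14j + 3. Then (14j + 3)² = 196j² + 84j + 9 = 14(14j² + 6j) + 9, so t² ≡ 9 (mod 14).

The forward direction holds; the converse fails.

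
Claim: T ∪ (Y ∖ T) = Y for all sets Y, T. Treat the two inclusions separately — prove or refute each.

The sets are not equal: only the reverse inclusion holds.

Forward inclusion. This inclusion fails. Take Y = ∅, T = {1}; then 1 ∈ T ∪ (Y ∖ T) but 1 ∉ Y.

Reverse inclusion. Let x ∈ Y. Then either x ∈ Y and x ∉ T; or x ∈ Y ∩ T. In each case x ∈ T ∪ (Y ∖ T), so Y ⊆ T ∪ (Y ∖ T).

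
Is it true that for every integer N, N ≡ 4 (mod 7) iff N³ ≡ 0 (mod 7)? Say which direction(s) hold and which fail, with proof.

Neither implication holds.

(⇒) This fails: take N = 4. Then 4 ≡ 4 (mod 7), but 4³ = 64 ≡ 1 (mod 7), not 0.

(⇐) This fails: take N = 0. Then 0³ = 0 ≡ 0 (mod 7), yet 0 ≡ 0 (mod 7), not 4.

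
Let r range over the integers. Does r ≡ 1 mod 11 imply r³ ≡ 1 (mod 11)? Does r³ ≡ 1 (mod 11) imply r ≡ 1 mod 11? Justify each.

Both directions hold; the statement is true.

Converse. For the converse, argue contrapositively. If r ≢ 1 (mod 11), then r is congruent to one of 0, 2, 3, 4, 5, 6, 7, 8, 9, 10 modulo 11, and these give r³ ≡ 0, 8, 5, 9, 4, 7, 2, 6, 3, 10 respectively — never 1.

Forward direction. Suppose r ≡ 1 mod 11. Write r = 11j + 1. Then (11j + 1)³ = 1331j³ + 363j² + 33j + 1 = 11(121j³ + 33j² + 3j) + 1, so r³ ≡ 1 (mod 11).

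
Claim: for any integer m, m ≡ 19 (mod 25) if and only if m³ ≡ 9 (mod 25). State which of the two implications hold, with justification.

Converse. Suppose m³ ≡ 9 (mod 25). The only residue r in {0, …, 24} with r³ ≡ 9 (mod 25) is r = 19, so m ≡ 19 (mod 25).

Forward direction. Suppose m ≡ 19 (mod 25). Write m = 25j + 19. Then (25j + 19)³ = 15625j³ + 35625j² + 27075j + 6859 = 25(625j³ + 1425j² + 1083j + 274) + 9, so m³ ≡ 9 (mod 25).

Both implications hold.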